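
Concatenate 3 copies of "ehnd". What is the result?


Input string: 'ehnd'
Operation: repeat 3 times
Concatenation: 'ehnd' + 'ehnd' + 'ehnd'
Result: ehndehndehnd


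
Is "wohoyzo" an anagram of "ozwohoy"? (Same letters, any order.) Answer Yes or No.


String 1: 'ozwohoy' -> sorted: 'hooowyz'
String 2: 'wohoyzo' -> sorted: 'hooowyz'
Compare sorted forms: 'hooowyz' == 'hooowyz'
Anagram: Yes


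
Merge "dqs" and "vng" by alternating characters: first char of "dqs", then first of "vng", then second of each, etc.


String 1: 'dqs'
String 2: 'vng'
Operation: alternate characters
Pairs: 'd'+'v', 'q'+'n', 's'+'g'
Result: dvqnsg


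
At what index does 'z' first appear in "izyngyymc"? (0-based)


Input string: 'izyngyymc'
Target: 'z'
Scanning left to right: s[0]='i', s[1]='z'
First match at index: 1


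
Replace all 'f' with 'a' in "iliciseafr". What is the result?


Input string: 'iliciseafr'
Operation: replace 'f' with 'a'
Positions of 'f': 8
After replacement: iliciseaar


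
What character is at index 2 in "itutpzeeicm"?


Input string: 'itutpzeeicm'
Operation: get character at index 2
Index mapping: s[0]='i', s[1]='t', s[2]='u'
Result: 'u'


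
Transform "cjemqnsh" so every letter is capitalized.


Input string: 'cjemqnsh'
Operation: convert each letter to uppercase
Mapping: 'c'->'C', 'j'->'J', 'e'->'E', 'm'->'M', 'q'->'Q', 'n'->'N', 's'->'S', 'h'->'H'
Result: CJEMQNSH


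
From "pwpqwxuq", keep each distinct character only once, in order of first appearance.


Input: 'pwpqwxuq'
Operation: keep first occurrence of each character
Scan: s[0]='p' new -> keep; s[1]='w' new -> keep; s[2]='p' seen -> skip; s[3]='q' new -> keep; s[4]='w' seen -> skip; s[5]='x' new -> keep; s[6]='u' new -> keep; s[7]='q' seen -> skip
Result: pwqxu


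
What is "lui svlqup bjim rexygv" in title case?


Input string: 'lui svlqup bjim rexygv'
Operation: capitalize first letter of each word
Word transformations: 'lui'->'Lui', 'svlqup'->'Svlqup', 'bjim'->'Bjim', 'rexygv'->'Rexygv'
Result: Lui Svlqup Bjim Rexygv


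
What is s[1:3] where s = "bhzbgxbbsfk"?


Input string: 'bhzbgxbbsfk'
Operation: slice [1:3]
Extract characters: s[1]='h', s[2]='z'
Result: hz


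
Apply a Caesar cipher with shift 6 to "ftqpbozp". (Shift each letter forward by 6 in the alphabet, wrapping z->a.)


Input: 'ftqpbozp', shift = 6
Operation: for each letter, (position + 6) mod 26
Mapping: 'f'(5+6=11)->'l', 't'(19+6=25)->'z', 'q'(16+6=22)->'w', 'p'(15+6=21)->'v', 'b'(1+6=7)->'h', 'o'(14+6=20)->'u', 'z'(25+6=31, 31 mod 26=5)->'f', 'p'(15+6=21)->'v'
Result: lzwvhufv


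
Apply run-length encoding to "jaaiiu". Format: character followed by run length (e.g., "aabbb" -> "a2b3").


Input: 'jaaiiu'
Operation: identify consecutive runs
Runs: 'j' -> j1, 'aa' -> a2, 'ii' -> i2, 'u' -> u1
Encoded: j1a2i2u1


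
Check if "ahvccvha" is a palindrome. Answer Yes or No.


Input string: 'ahvccvha'
Reversed: 'ahvccvha'
Compare pairs: s[0]='a' vs s[7]='a' (match), s[1]='h' vs s[6]='h' (match), s[2]='v' vs s[5]='v' (match), s[3]='c' vs s[4]='c' (match)
Palindrome: Yes


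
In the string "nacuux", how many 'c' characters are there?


Input string: 'nacuux'
Target character: 'c'
Scan each position: s[2]='c'
Matches found at indices: 2
Total: 1


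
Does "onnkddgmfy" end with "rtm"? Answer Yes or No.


Input string: 'onnkddgmfy'
Suffix to check: 'rtm'
Last 3 characters of input: 'mfy'
Match: False
Result: No


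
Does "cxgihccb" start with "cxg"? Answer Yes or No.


Input string: 'cxgihccb'
Prefix to check: 'cxg'
First 3 characters of input: 'cxg'
Match: True
Result: Yes


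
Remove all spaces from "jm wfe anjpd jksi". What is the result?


Input string: 'jm wfe anjpd jksi'
Operation: remove all spaces
Words: 'jm', 'wfe', 'anjpd', 'jksi'
Join without spaces: jmwfeanjpdjksi


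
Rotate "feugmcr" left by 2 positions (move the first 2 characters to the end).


Input: 'feugmcr', shift = 2
Operation: split at index 2 and swap parts
Front part s[0:2] = 'fe'
Back part s[2:] = 'ugmcr'
Rotated = back + front = 'ugmcr' + 'fe'
Result: ugmcrfe


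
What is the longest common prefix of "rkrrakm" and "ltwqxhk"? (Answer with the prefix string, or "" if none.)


String 1: 'rkrrakm'
String 2: 'ltwqxhk'
Compare position by position:
pos 0: 'r' vs 'l' differ -> stop
Longest common prefix: "" (length 0)


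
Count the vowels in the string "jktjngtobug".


Input string: 'jktjngtobug'
Operation: count vowels (a, e, i, o, u)
Scan: s[0]='j', s[1]='k', s[2]='t', s[3]='j', s[4]='n', s[5]='g', s[6]='t', s[7]='o' (vowel), s[8]='b', s[9]='u' (vowel), s[10]='g'
Vowels found: 2
Result: 2


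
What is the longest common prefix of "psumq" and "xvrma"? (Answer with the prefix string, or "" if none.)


String 1: 'psumq'
String 2: 'xvrma'
Compare position by position:
pos 0: 'p' vs 'x' differ -> stop
Longest common prefix: "" (length 0)


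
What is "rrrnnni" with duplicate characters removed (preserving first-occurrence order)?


Input: 'rrrnnni'
Operation: keep first occurrence of each character
Scan: s[0]='r' new -> keep; s[1]='r' seen -> skip; s[2]='r' seen -> skip; s[3]='n' new -> keep; s[4]='n' seen -> skip; s[5]='n' seen -> skip; s[6]='i' new -> keep
Result: rni


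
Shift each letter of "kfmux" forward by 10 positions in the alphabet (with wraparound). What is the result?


Input: 'kfmux', shift = 10
Operation: for each letter, (position + 10) mod 26
Mapping: 'k'(10+10=20)->'u', 'f'(5+10=15)->'p', 'm'(12+10=22)->'w', 'u'(20+10=30, 30 mod 26=4)->'e', 'x'(23+10=33, 33 mod 26=7)->'h'
Result: upweh


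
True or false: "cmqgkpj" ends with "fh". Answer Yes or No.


Input string: 'cmqgkpj'
Suffix to check: 'fh'
Last 2 characters of input: 'pj'
Match: False
Result: No


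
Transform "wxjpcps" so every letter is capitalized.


Input string: 'wxjpcps'
Operation: convert each letter to uppercase
Mapping: 'w'->'W', 'x'->'X', 'j'->'J', 'p'->'P', 'c'->'C', 'p'->'P', 's'->'S'
Result: WXJPCPS


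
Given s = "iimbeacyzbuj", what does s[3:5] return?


Input string: 'iimbeacyzbuj'
Operation: slice [3:5]
Extract characters: s[3]='b', s[4]='e'
Result: be


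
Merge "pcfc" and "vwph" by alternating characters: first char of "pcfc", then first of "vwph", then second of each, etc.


String 1: 'pcfc'
String 2: 'vwph'
Operation: alternate characters
Pairs: 'p'+'v', 'c'+'w', 'f'+'p', 'c'+'h'
Result: pvcwfpch


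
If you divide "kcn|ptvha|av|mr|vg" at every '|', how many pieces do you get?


Input string: 'kcn|ptvha|av|mr|vg'
Delimiter: '|'
Split result: 'kcn', 'ptvha', 'av', 'mr', 'vg'
Number of parts: 5


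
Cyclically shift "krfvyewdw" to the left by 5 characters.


Input: 'krfvyewdw', shift = 5
Operation: split at index 5 and swap parts
Front part s[0:5] = 'krfvy'
Back part s[5:] = 'ewdw'
Rotated = back + front = 'ewdw' + 'krfvy'
Result: ewdwkrfvy


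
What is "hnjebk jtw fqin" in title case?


Input string: 'hnjebk jtw fqin'
Operation: capitalize first letter of each word
Word transformations: 'hnjebk'->'Hnjebk', 'jtw'->'Jtw', 'fqin'->'Fqin'
Result: Hnjebk Jtw Fqin


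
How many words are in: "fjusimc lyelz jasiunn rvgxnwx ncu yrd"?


Input string: 'fjusimc lyelz jasiunn rvgxnwx ncu yrd'
Operation: split by spaces
Words found: 'fjusimc', 'lyelz', 'jasiunn', 'rvgxnwx', 'ncu', 'yrd'
Word count: 6


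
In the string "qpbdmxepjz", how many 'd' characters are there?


Input string: 'qpbdmxepjz'
Target character: 'd'
Scan each position: s[3]='d'
Matches found at indices: 3
Total: 1


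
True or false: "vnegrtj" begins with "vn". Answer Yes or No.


Input string: 'vnegrtj'
Prefix to check: 'vn'
First 2 characters of input: 'vn'
Match: True
Result: Yes


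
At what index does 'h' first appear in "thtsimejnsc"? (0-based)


Input string: 'thtsimejnsc'
Target: 'h'
Scanning left to right: s[0]='t', s[1]='h'
First match at index: 1


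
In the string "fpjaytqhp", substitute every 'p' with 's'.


Input string: 'fpjaytqhp'
Operation: replace 'p' with 's'
Positions of 'p': 1, 8
After replacement: fsjaytqhs


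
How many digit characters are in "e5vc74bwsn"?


Input string: 'e5vc74bwsn'
Operation: count digit characters (0-9)
Scan: 'e', '5'(digit), 'v', 'c', '7'(digit), '4'(digit), 'b', 'w', 's', 'n'
Digits found: 3
Result: 3


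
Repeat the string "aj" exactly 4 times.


Input string: 'aj'
Operation: repeat 4 times
Concatenation: 'aj' + 'aj' + 'aj' + 'aj'
Result: ajajajaj


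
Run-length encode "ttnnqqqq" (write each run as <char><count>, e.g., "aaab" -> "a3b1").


Input: 'ttnnqqqq'
Operation: identify consecutive runs
Runs: 'tt' -> t2, 'nn' -> n2, 'qqqq' -> q4
Encoded: t2n2q4


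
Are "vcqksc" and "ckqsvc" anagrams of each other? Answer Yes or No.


String 1: 'vcqksc' -> sorted: 'cckqsv'
String 2: 'ckqsvc' -> sorted: 'cckqsv'
Compare sorted forms: 'cckqsv' == 'cckqsv'
Anagram: Yes


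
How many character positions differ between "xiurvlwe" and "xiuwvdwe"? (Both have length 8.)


String 1: 'xiurvlwe'
String 2: 'xiuwvdwe'
Compare each position: pos 0: 'x'=='x', pos 1: 'i'=='i', pos 2: 'u'=='u', pos 3: 'r'!='w', pos 4: 'v'=='v', pos 5: 'l'!='d', pos 6: 'w'=='w', pos 7: 'e'=='e'
Differing positions: 2
Hamming distance: 2


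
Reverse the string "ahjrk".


Input string: 'ahjrk'
Operation: reverse character order
Original order: 'a' -> 'h' -> 'j' -> 'r' -> 'k'
Reversed order: 'k' -> 'r' -> 'j' -> 'h' -> 'a'
Result: krjha


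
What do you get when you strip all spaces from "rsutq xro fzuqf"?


Input string: 'rsutq xro fzuqf'
Operation: remove all spaces
Words: 'rsutq', 'xro', 'fzuqf'
Join without spaces: rsutqxrofzuqf


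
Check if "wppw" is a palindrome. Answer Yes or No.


Input string: 'wppw'
Reversed: 'wppw'
Compare pairs: s[0]='w' vs s[3]='w' (match), s[1]='p' vs s[2]='p' (match)
Palindrome: Yes


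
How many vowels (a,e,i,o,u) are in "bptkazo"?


Input string: 'bptkazo'
Operation: count vowels (a, e, i, o, u)
Scan: s[0]='b', s[1]='p', s[2]='t', s[3]='k', s[4]='a' (vowel), s[5]='z', s[6]='o' (vowel)
Vowels found: 2
Result: 2


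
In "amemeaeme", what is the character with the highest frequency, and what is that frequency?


Input: 'amemeaeme'
Operation: tally each character
Counts: 'a':2, 'e':4, 'm':3
Maximum: 'e' appears 4 times


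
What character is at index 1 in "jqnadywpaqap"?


Input string: 'jqnadywpaqap'
Operation: get character at index 1
Index mapping: s[0]='j', s[1]='q'
Result: 'q'


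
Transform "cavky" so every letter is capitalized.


Input string: 'cavky'
Operation: convert each letter to uppercase
Mapping: 'c'->'C', 'a'->'A', 'v'->'V', 'k'->'K', 'y'->'Y'
Result: CAVKY


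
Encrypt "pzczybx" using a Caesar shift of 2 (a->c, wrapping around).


Input: 'pzczybx', shift = 2
Operation: for each letter, (position + 2) mod 26
Mapping: 'p'(15+2=17)->'r', 'z'(25+2=27, 27 mod 26=1)->'b', 'c'(2+2=4)->'e', 'z'(25+2=27, 27 mod 26=1)->'b', 'y'(24+2=26, 26 mod 26=0)->'a', 'b'(1+2=3)->'d', 'x'(23+2=25)->'z'
Result: rbebadz


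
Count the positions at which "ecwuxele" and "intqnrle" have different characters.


String 1: 'ecwuxele'
String 2: 'intqnrle'
Compare each position: pos 0: 'e'!='i', pos 1: 'c'!='n', pos 2: 'w'!='t', pos 3: 'u'!='q', pos 4: 'x'!='n', pos 5: 'e'!='r', pos 6: 'l'=='l', pos 7: 'e'=='e'
Differing positions: 6
Hamming distance: 6


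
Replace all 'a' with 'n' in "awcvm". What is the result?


Input string: 'awcvm'
Operation: replace 'a' with 'n'
Positions of 'a': 0
After replacement: nwcvm


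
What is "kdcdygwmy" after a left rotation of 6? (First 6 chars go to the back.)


Input: 'kdcdygwmy', shift = 6
Operation: split at index 6 and swap parts
Front part s[0:6] = 'kdcdyg'
Back part s[6:] = 'wmy'
Rotated = back + front = 'wmy' + 'kdcdyg'
Result: wmykdcdyg


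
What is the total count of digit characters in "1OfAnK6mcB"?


Input string: '1OfAnK6mcB'
Operation: count digit characters (0-9)
Scan: '1'(digit), 'O', 'f', 'A', 'n', 'K', '6'(digit), 'm', 'c', 'B'
Digits found: 2
Result: 2


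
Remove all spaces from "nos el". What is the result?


Input string: 'nos el'
Operation: remove all spaces
Words: 'nos', 'el'
Join without spaces: nosel


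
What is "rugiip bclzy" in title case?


Input string: 'rugiip bclzy'
Operation: capitalize first letter of each word
Word transformations: 'rugiip'->'Rugiip', 'bclzy'->'Bclzy'
Result: Rugiip Bclzy


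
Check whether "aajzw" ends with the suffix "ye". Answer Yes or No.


Input string: 'aajzw'
Suffix to check: 'ye'
Last 2 characters of input: 'zw'
Match: False
Result: No


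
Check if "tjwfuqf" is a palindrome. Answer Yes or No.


Input string: 'tjwfuqf'
Reversed: 'fqufwjt'
Compare pairs: s[0]='t' vs s[6]='f' (mismatch), s[1]='j' vs s[5]='q' (mismatch), s[2]='w' vs s[4]='u' (mismatch)
Palindrome: No


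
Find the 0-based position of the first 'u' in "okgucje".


Input string: 'okgucje'
Target: 'u'
Scanning left to right: s[0]='o', s[1]='k', s[2]='g', s[3]='u'
First match at index: 3


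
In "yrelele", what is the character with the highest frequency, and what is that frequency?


Input: 'yrelele'
Operation: tally each character
Counts: 'e':3, 'l':2, 'r':1, 'y':1
Maximum: 'e' appears 3 times


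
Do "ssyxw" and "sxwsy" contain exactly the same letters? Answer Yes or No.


String 1: 'ssyxw' -> sorted: 'sswxy'
String 2: 'sxwsy' -> sorted: 'sswxy'
Compare sorted forms: 'sswxy' == 'sswxy'
Anagram: Yes


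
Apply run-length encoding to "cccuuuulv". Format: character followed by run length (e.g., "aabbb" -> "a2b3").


Input: 'cccuuuulv'
Operation: identify consecutive runs
Runs: 'ccc' -> c3, 'uuuu' -> u4, 'l' -> l1, 'v' -> v1
Encoded: c3u4l1v1


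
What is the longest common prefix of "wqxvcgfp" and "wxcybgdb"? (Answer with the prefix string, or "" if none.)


String 1: 'wqxvcgfp'
String 2: 'wxcybgdb'
Compare position by position:
pos 0: 'w' vs 'w' match
pos 1: 'q' vs 'x' differ -> stop
Longest common prefix: "w" (length 1)


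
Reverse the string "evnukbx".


Input string: 'evnukbx'
Operation: reverse character order
Original order: 'e' -> 'v' -> 'n' -> 'u' -> 'k' -> 'b' -> 'x'
Reversed order: 'x' -> 'b' -> 'k' -> 'u' -> 'n' -> 'v' -> 'e'
Result: xbkunve


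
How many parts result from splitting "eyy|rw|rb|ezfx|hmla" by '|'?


Input string: 'eyy|rw|rb|ezfx|hmla'
Delimiter: '|'
Split result: 'eyy', 'rw', 'rb', 'ezfx', 'hmla'
Number of parts: 5


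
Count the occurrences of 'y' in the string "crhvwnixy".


Input string: 'crhvwnixy'
Target character: 'y'
Scan each position: s[8]='y'
Matches found at indices: 8
Total: 1


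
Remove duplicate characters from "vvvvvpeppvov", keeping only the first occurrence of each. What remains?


Input: 'vvvvvpeppvov'
Operation: keep first occurrence of each character
Scan: s[0]='v' new -> keep; s[1]='v' seen -> skip; s[2]='v' seen -> skip; s[3]='v' seen -> skip; s[4]='v' seen -> skip; s[5]='p' new -> keep; s[6]='e' new -> keep; s[7]='p' seen -> skip; s[8]='p' seen -> skip; s[9]='v' seen -> skip; s[10]='o' new -> keep; s[11]='v' seen -> skip
Result: vpeo


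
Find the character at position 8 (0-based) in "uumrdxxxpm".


Input string: 'uumrdxxxpm'
Operation: get character at index 8
Index mapping: s[0]='u', s[1]='u', s[2]='m', s[3]='r', s[4]='d', s[5]='x', s[6]='x', s[7]='x', s[8]='p'
Result: 'p'


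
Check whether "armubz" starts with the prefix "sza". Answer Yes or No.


Input string: 'armubz'
Prefix to check: 'sza'
First 3 characters of input: 'arm'
Match: False
Result: No


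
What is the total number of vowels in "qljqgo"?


Input string: 'qljqgo'
Operation: count vowels (a, e, i, o, u)
Scan: s[0]='q', s[1]='l', s[2]='j', s[3]='q', s[4]='g', s[5]='o' (vowel)
Vowels found: 1
Result: 1


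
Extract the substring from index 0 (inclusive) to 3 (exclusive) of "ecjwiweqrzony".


Input string: 'ecjwiweqrzony'
Operation: slice [0:3]
Extract characters: s[0]='e', s[1]='c', s[2]='j'
Result: ecj


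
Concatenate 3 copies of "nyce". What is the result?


Input string: 'nyce'
Operation: repeat 3 times
Concatenation: 'nyce' + 'nyce' + 'nyce'
Result: nycenycenyce


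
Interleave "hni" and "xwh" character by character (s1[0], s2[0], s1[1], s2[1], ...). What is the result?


String 1: 'hni'
String 2: 'xwh'
Operation: alternate characters
Pairs: 'h'+'x', 'n'+'w', 'i'+'h'
Result: hxnwih


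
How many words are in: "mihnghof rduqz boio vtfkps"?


Input string: 'mihnghof rduqz boio vtfkps'
Operation: split by spaces
Words found: 'mihnghof', 'rduqz', 'boio', 'vtfkps'
Word count: 4


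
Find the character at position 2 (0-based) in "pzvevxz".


Input string: 'pzvevxz'
Operation: get character at index 2
Index mapping: s[0]='p', s[1]='z', s[2]='v'
Result: 'v'


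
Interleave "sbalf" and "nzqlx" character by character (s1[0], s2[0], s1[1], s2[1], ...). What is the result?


String 1: 'sbalf'
String 2: 'nzqlx'
Operation: alternate characters
Pairs: 's'+'n', 'b'+'z', 'a'+'q', 'l'+'l', 'f'+'x'
Result: snbzaqllfx


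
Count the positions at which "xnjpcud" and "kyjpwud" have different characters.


String 1: 'xnjpcud'
String 2: 'kyjpwud'
Compare each position: pos 0: 'x'!='k', pos 1: 'n'!='y', pos 2: 'j'=='j', pos 3: 'p'=='p', pos 4: 'c'!='w', pos 5: 'u'=='u', pos 6: 'd'=='d'
Differing positions: 3
Hamming distance: 3


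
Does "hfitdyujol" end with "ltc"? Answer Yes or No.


Input string: 'hfitdyujol'
Suffix to check: 'ltc'
Last 3 characters of input: 'jol'
Match: False
Result: No


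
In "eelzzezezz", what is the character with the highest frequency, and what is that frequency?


Input: 'eelzzezezz'
Operation: tally each character
Counts: 'e':4, 'l':1, 'z':5
Maximum: 'z' appears 5 times


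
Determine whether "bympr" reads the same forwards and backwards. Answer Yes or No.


Input string: 'bympr'
Reversed: 'rpmyb'
Compare pairs: s[0]='b' vs s[4]='r' (mismatch), s[1]='y' vs s[3]='p' (mismatch)
Palindrome: No


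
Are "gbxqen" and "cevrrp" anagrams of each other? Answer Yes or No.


String 1: 'gbxqen' -> sorted: 'begnqx'
String 2: 'cevrrp' -> sorted: 'ceprrv'
Compare sorted forms: 'begnqx' != 'ceprrv'
Anagram: No


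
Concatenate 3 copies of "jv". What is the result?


Input string: 'jv'
Operation: repeat 3 times
Concatenation: 'jv' + 'jv' + 'jv'
Result: jvjvjv


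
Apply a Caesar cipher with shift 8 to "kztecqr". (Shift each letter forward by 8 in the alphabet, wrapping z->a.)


Input: 'kztecqr', shift = 8
Operation: for each letter, (position + 8) mod 26
Mapping: 'k'(10+8=18)->'s', 'z'(25+8=33, 33 mod 26=7)->'h', 't'(19+8=27, 27 mod 26=1)->'b', 'e'(4+8=12)->'m', 'c'(2+8=10)->'k', 'q'(16+8=24)->'y', 'r'(17+8=25)->'z'
Result: shbmkyz


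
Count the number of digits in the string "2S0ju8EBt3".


Input string: '2S0ju8EBt3'
Operation: count digit characters (0-9)
Scan: '2'(digit), 'S', '0'(digit), 'j', 'u', '8'(digit), 'E', 'B', 't', '3'(digit)
Digits found: 4
Result: 4


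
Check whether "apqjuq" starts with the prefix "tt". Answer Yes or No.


Input string: 'apqjuq'
Prefix to check: 'tt'
First 2 characters of input: 'ap'
Match: False
Result: No


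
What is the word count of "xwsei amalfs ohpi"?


Input string: 'xwsei amalfs ohpi'
Operation: split by spaces
Words found: 'xwsei', 'amalfs', 'ohpi'
Word count: 3


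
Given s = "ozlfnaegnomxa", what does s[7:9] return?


Input string: 'ozlfnaegnomxa'
Operation: slice [7:9]
Extract characters: s[7]='g', s[8]='n'
Result: gn


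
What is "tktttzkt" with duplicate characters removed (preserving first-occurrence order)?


Input: 'tktttzkt'
Operation: keep first occurrence of each character
Scan: s[0]='t' new -> keep; s[1]='k' new -> keep; s[2]='t' seen -> skip; s[3]='t' seen -> skip; s[4]='t' seen -> skip; s[5]='z' new -> keep; s[6]='k' seen -> skip; s[7]='t' seen -> skip
Result: tkz


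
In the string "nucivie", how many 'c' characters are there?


Input string: 'nucivie'
Target character: 'c'
Scan each position: s[2]='c'
Matches found at indices: 2
Total: 1


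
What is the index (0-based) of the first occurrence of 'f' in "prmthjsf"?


Input string: 'prmthjsf'
Target: 'f'
Scanning left to right: s[0]='p', s[1]='r', s[2]='m', s[3]='t', s[4]='h', s[5]='j', s[6]='s', s[7]='f'
First match at index: 7


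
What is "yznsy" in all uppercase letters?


Input string: 'yznsy'
Operation: convert each letter to uppercase
Mapping: 'y'->'Y', 'z'->'Z', 'n'->'N', 's'->'S', 'y'->'Y'
Result: YZNSY


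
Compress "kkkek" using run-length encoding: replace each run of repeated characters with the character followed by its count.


Input: 'kkkek'
Operation: identify consecutive runs
Runs: 'kkk' -> k3, 'e' -> e1, 'k' -> k1
Encoded: k3e1k1


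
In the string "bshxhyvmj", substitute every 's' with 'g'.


Input string: 'bshxhyvmj'
Operation: replace 's' with 'g'
Positions of 's': 1
After replacement: bghxhyvmj


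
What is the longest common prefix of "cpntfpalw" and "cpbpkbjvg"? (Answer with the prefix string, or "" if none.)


String 1: 'cpntfpalw'
String 2: 'cpbpkbjvg'
Compare position by position:
pos 0: 'c' vs 'c' match
pos 1: 'p' vs 'p' match
pos 2: 'n' vs 'b' differ -> stop
Longest common prefix: "cp" (length 2)


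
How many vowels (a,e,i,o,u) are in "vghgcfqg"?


Input string: 'vghgcfqg'
Operation: count vowels (a, e, i, o, u)
Scan: s[0]='v', s[1]='g', s[2]='h', s[3]='g', s[4]='c', s[5]='f', s[6]='q', s[7]='g'
Vowels found: 0
Result: 0


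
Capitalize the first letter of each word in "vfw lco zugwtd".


Input string: 'vfw lco zugwtd'
Operation: capitalize first letter of each word
Word transformations: 'vfw'->'Vfw', 'lco'->'Lco', 'zugwtd'->'Zugwtd'
Result: Vfw Lco Zugwtd


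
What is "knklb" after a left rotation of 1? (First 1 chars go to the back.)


Input: 'knklb', shift = 1
Operation: split at index 1 and swap parts
Front part s[0:1] = 'k'
Back part s[1:] = 'nklb'
Rotated = back + front = 'nklb' + 'k'
Result: nklbk


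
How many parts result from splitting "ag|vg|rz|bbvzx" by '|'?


Input string: 'ag|vg|rz|bbvzx'
Delimiter: '|'
Split result: 'ag', 'vg', 'rz', 'bbvzx'
Number of parts: 4


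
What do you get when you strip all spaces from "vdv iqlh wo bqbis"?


Input string: 'vdv iqlh wo bqbis'
Operation: remove all spaces
Words: 'vdv', 'iqlh', 'wo', 'bqbis'
Join without spaces: vdviqlhwobqbis


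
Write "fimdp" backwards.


Input string: 'fimdp'
Operation: reverse character order
Original order: 'f' -> 'i' -> 'm' -> 'd' -> 'p'
Reversed order: 'p' -> 'd' -> 'm' -> 'i' -> 'f'
Result: pdmif


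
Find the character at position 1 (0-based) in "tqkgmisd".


Input string: 'tqkgmisd'
Operation: get character at index 1
Index mapping: s[0]='t', s[1]='q'
Result: 'q'


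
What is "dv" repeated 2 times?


Input string: 'dv'
Operation: repeat 2 times
Concatenation: 'dv' + 'dv'
Result: dvdv


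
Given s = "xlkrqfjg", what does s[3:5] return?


Input string: 'xlkrqfjg'
Operation: slice [3:5]
Extract characters: s[3]='r', s[4]='q'
Result: rq


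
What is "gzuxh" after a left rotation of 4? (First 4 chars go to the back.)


Input: 'gzuxh', shift = 4
Operation: split at index 4 and swap parts
Front part s[0:4] = 'gzux'
Back part s[4:] = 'h'
Rotated = back + front = 'h' + 'gzux'
Result: hgzux


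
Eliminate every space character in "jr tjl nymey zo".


Input string: 'jr tjl nymey zo'
Operation: remove all spaces
Words: 'jr', 'tjl', 'nymey', 'zo'
Join without spaces: jrtjlnymeyzo


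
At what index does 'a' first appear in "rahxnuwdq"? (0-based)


Input string: 'rahxnuwdq'
Target: 'a'
Scanning left to right: s[0]='r', s[1]='a'
First match at index: 1


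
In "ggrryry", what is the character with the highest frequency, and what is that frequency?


Input: 'ggrryry'
Operation: tally each character
Counts: 'g':2, 'r':3, 'y':2
Maximum: 'r' appears 3 times


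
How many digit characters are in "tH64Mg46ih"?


Input string: 'tH64Mg46ih'
Operation: count digit characters (0-9)
Scan: 't', 'H', '6'(digit), '4'(digit), 'M', 'g', '4'(digit), '6'(digit), 'i', 'h'
Digits found: 4
Result: 4


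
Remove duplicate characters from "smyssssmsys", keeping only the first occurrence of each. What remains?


Input: 'smyssssmsys'
Operation: keep first occurrence of each character
Scan: s[0]='s' new -> keep; s[1]='m' new -> keep; s[2]='y' new -> keep; s[3]='s' seen -> skip; s[4]='s' seen -> skip; s[5]='s' seen -> skip; s[6]='s' seen -> skip; s[7]='m' seen -> skip; s[8]='s' seen -> skip; s[9]='y' seen -> skip; s[10]='s' seen -> skip
Result: smy


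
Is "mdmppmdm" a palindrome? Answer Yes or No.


Input string: 'mdmppmdm'
Reversed: 'mdmppmdm'
Compare pairs: s[0]='m' vs s[7]='m' (match), s[1]='d' vs s[6]='d' (match), s[2]='m' vs s[5]='m' (match), s[3]='p' vs s[4]='p' (match)
Palindrome: Yes


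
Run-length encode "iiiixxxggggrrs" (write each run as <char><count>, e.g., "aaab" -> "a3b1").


Input: 'iiiixxxggggrrs'
Operation: identify consecutive runs
Runs: 'iiii' -> i4, 'xxx' -> x3, 'gggg' -> g4, 'rr' -> r2, 's' -> s1
Encoded: i4x3g4r2s1


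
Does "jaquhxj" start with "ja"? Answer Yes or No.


Input string: 'jaquhxj'
Prefix to check: 'ja'
First 2 characters of input: 'ja'
Match: True
Result: Yes


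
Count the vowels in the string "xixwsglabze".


Input string: 'xixwsglabze'
Operation: count vowels (a, e, i, o, u)
Scan: s[0]='x', s[1]='i' (vowel), s[2]='x', s[3]='w', s[4]='s', s[5]='g', s[6]='l', s[7]='a' (vowel), s[8]='b', s[9]='z', s[10]='e' (vowel)
Vowels found: 3
Result: 3


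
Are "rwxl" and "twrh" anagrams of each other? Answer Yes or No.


String 1: 'rwxl' -> sorted: 'lrwx'
String 2: 'twrh' -> sorted: 'hrtw'
Compare sorted forms: 'lrwx' != 'hrtw'
Anagram: No


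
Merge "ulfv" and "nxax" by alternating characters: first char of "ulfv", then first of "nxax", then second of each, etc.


String 1: 'ulfv'
String 2: 'nxax'
Operation: alternate characters
Pairs: 'u'+'n', 'l'+'x', 'f'+'a', 'v'+'x'
Result: unlxfavx


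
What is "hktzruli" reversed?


Input string: 'hktzruli'
Operation: reverse character order
Original order: 'h' -> 'k' -> 't' -> 'z' -> 'r' -> 'u' -> 'l' -> 'i'
Reversed order: 'i' -> 'l' -> 'u' -> 'r' -> 'z' -> 't' -> 'k' -> 'h'
Result: ilurztkh


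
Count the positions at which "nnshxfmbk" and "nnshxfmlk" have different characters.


String 1: 'nnshxfmbk'
String 2: 'nnshxfmlk'
Compare each position: pos 0: 'n'=='n', pos 1: 'n'=='n', pos 2: 's'=='s', pos 3: 'h'=='h', pos 4: 'x'=='x', pos 5: 'f'=='f', pos 6: 'm'=='m', pos 7: 'b'!='l', pos 8: 'k'=='k'
Differing positions: 1
Hamming distance: 1


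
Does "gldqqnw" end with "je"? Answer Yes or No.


Input string: 'gldqqnw'
Suffix to check: 'je'
Last 2 characters of input: 'nw'
Match: False
Result: No


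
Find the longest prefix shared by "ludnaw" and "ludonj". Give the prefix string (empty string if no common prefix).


String 1: 'ludnaw'
String 2: 'ludonj'
Compare position by position:
pos 0: 'l' vs 'l' match
pos 1: 'u' vs 'u' match
pos 2: 'd' vs 'd' match
pos 3: 'n' vs 'o' differ -> stop
Longest common prefix: "lud" (length 3)


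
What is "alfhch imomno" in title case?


Input string: 'alfhch imomno'
Operation: capitalize first letter of each word
Word transformations: 'alfhch'->'Alfhch', 'imomno'->'Imomno'
Result: Alfhch Imomno


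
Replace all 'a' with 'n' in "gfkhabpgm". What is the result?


Input string: 'gfkhabpgm'
Operation: replace 'a' with 'n'
Positions of 'a': 4
After replacement: gfkhnbpgm


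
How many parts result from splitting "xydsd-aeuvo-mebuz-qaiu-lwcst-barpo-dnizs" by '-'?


Input string: 'xydsd-aeuvo-mebuz-qaiu-lwcst-barpo-dnizs'
Delimiter: '-'
Split result: 'xydsd', 'aeuvo', 'mebuz', 'qaiu', 'lwcst', 'barpo', 'dnizs'
Number of parts: 7


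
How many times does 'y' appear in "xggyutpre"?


Input string: 'xggyutpre'
Target character: 'y'
Scan each position: s[3]='y'
Matches found at indices: 3
Total: 1


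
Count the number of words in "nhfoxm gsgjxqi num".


Input string: 'nhfoxm gsgjxqi num'
Operation: split by spaces
Words found: 'nhfoxm', 'gsgjxqi', 'num'
Word count: 3


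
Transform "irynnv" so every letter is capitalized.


Input string: 'irynnv'
Operation: convert each letter to uppercase
Mapping: 'i'->'I', 'r'->'R', 'y'->'Y', 'n'->'N', 'n'->'N', 'v'->'V'
Result: IRYNNV


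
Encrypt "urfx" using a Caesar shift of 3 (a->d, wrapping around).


Input: 'urfx', shift = 3
Operation: for each letter, (position + 3) mod 26
Mapping: 'u'(20+3=23)->'x', 'r'(17+3=20)->'u', 'f'(5+3=8)->'i', 'x'(23+3=26, 26 mod 26=0)->'a'
Result: xuia


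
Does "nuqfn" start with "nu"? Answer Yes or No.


Input string: 'nuqfn'
Prefix to check: 'nu'
First 2 characters of input: 'nu'
Match: True
Result: Yes


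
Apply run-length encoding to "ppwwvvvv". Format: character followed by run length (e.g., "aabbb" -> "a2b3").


Input: 'ppwwvvvv'
Operation: identify consecutive runs
Runs: 'pp' -> p2, 'ww' -> w2, 'vvvv' -> v4
Encoded: p2w2v4


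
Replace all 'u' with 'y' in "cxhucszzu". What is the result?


Input string: 'cxhucszzu'
Operation: replace 'u' with 'y'
Positions of 'u': 3, 8
After replacement: cxhycszzy


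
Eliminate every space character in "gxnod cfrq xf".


Input string: 'gxnod cfrq xf'
Operation: remove all spaces
Words: 'gxnod', 'cfrq', 'xf'
Join without spaces: gxnodcfrqxf


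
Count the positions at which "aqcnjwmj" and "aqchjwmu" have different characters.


String 1: 'aqcnjwmj'
String 2: 'aqchjwmu'
Compare each position: pos 0: 'a'=='a', pos 1: 'q'=='q', pos 2: 'c'=='c', pos 3: 'n'!='h', pos 4: 'j'=='j', pos 5: 'w'=='w', pos 6: 'm'=='m', pos 7: 'j'!='u'
Differing positions: 2
Hamming distance: 2


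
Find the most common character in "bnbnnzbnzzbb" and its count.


Input: 'bnbnnzbnzzbb'
Operation: tally each character
Counts: 'b':5, 'n':4, 'z':3
Maximum: 'b' appears 5 times


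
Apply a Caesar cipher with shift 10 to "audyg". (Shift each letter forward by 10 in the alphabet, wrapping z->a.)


Input: 'audyg', shift = 10
Operation: for each letter, (position + 10) mod 26
Mapping: 'a'(0+10=10)->'k', 'u'(20+10=30, 30 mod 26=4)->'e', 'd'(3+10=13)->'n', 'y'(24+10=34, 34 mod 26=8)->'i', 'g'(6+10=16)->'q'
Result: keniq


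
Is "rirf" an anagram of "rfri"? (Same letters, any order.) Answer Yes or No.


String 1: 'rfri' -> sorted: 'firr'
String 2: 'rirf' -> sorted: 'firr'
Compare sorted forms: 'firr' == 'firr'
Anagram: Yes


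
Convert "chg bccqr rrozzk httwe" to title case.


Input string: 'chg bccqr rrozzk httwe'
Operation: capitalize first letter of each word
Word transformations: 'chg'->'Chg', 'bccqr'->'Bccqr', 'rrozzk'->'Rrozzk', 'httwe'->'Httwe'
Result: Chg Bccqr Rrozzk Httwe


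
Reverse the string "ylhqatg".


Input string: 'ylhqatg'
Operation: reverse character order
Original order: 'y' -> 'l' -> 'h' -> 'q' -> 'a' -> 't' -> 'g'
Reversed order: 'g' -> 't' -> 'a' -> 'q' -> 'h' -> 'l' -> 'y'
Result: gtaqhly


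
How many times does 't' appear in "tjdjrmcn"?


Input string: 'tjdjrmcn'
Target character: 't'
Scan each position: s[0]='t'
Matches found at indices: 0
Total: 1


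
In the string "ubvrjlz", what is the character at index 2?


Input string: 'ubvrjlz'
Operation: get character at index 2
Index mapping: s[0]='u', s[1]='b', s[2]='v'
Result: 'v'


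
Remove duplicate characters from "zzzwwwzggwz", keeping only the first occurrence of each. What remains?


Input: 'zzzwwwzggwz'
Operation: keep first occurrence of each character
Scan: s[0]='z' new -> keep; s[1]='z' seen -> skip; s[2]='z' seen -> skip; s[3]='w' new -> keep; s[4]='w' seen -> skip; s[5]='w' seen -> skip; s[6]='z' seen -> skip; s[7]='g' new -> keep; s[8]='g' seen -> skip; s[9]='w' seen -> skip; s[10]='z' seen -> skip
Result: zwg


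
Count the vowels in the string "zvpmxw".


Input string: 'zvpmxw'
Operation: count vowels (a, e, i, o, u)
Scan: s[0]='z', s[1]='v', s[2]='p', s[3]='m', s[4]='x', s[5]='w'
Vowels found: 0
Result: 0


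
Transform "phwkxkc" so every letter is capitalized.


Input string: 'phwkxkc'
Operation: convert each letter to uppercase
Mapping: 'p'->'P', 'h'->'H', 'w'->'W', 'k'->'K', 'x'->'X', 'k'->'K', 'c'->'C'
Result: PHWKXKC


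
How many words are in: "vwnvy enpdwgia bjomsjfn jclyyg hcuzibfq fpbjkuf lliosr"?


Input string: 'vwnvy enpdwgia bjomsjfn jclyyg hcuzibfq fpbjkuf lliosr'
Operation: split by spaces
Words found: 'vwnvy', 'enpdwgia', 'bjomsjfn', 'jclyyg', 'hcuzibfq', 'fpbjkuf', 'lliosr'
Word count: 7


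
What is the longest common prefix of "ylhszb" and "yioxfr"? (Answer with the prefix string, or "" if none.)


String 1: 'ylhszb'
String 2: 'yioxfr'
Compare position by position:
pos 0: 'y' vs 'y' match
pos 1: 'l' vs 'i' differ -> stop
Longest common prefix: "y" (length 1)


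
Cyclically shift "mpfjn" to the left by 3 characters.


Input: 'mpfjn', shift = 3
Operation: split at index 3 and swap parts
Front part s[0:3] = 'mpf'
Back part s[3:] = 'jn'
Rotated = back + front = 'jn' + 'mpf'
Result: jnmpf


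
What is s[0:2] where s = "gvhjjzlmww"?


Input string: 'gvhjjzlmww'
Operation: slice [0:2]
Extract characters: s[0]='g', s[1]='v'
Result: gv


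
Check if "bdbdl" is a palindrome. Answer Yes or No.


Input string: 'bdbdl'
Reversed: 'ldbdb'
Compare pairs: s[0]='b' vs s[4]='l' (mismatch), s[1]='d' vs s[3]='d' (match)
Palindrome: No


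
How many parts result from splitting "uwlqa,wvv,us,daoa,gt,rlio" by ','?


Input string: 'uwlqa,wvv,us,daoa,gt,rlio'
Delimiter: ','
Split result: 'uwlqa', 'wvv', 'us', 'daoa', 'gt', 'rlio'
Number of parts: 6


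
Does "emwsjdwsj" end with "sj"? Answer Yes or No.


Input string: 'emwsjdwsj'
Suffix to check: 'sj'
Last 2 characters of input: 'sj'
Match: True
Result: Yes


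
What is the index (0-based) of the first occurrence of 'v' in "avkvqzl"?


Input string: 'avkvqzl'
Target: 'v'
Scanning left to right: s[0]='a', s[1]='v'
First match at index: 1


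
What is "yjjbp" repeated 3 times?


Input string: 'yjjbp'
Operation: repeat 3 times
Concatenation: 'yjjbp' + 'yjjbp' + 'yjjbp'
Result: yjjbpyjjbpyjjbp


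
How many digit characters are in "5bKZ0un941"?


Input string: '5bKZ0un941'
Operation: count digit characters (0-9)
Scan: '5'(digit), 'b', 'K', 'Z', '0'(digit), 'u', 'n', '9'(digit), '4'(digit), '1'(digit)
Digits found: 5
Result: 5


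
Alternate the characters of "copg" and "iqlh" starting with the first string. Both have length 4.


String 1: 'copg'
String 2: 'iqlh'
Operation: alternate characters
Pairs: 'c'+'i', 'o'+'q', 'p'+'l', 'g'+'h'
Result: cioqplgh


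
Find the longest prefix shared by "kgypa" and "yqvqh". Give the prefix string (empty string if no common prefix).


String 1: 'kgypa'
String 2: 'yqvqh'
Compare position by position:
pos 0: 'k' vs 'y' differ -> stop
Longest common prefix: "" (length 0)


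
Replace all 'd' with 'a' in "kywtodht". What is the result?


Input string: 'kywtodht'
Operation: replace 'd' with 'a'
Positions of 'd': 5
After replacement: kywtoaht


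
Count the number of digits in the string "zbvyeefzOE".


Input string: 'zbvyeefzOE'
Operation: count digit characters (0-9)
Scan: 'z', 'b', 'v', 'y', 'e', 'e', 'f', 'z', 'O', 'E'
Digits found: 0
Result: 0


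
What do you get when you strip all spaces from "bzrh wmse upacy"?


Input string: 'bzrh wmse upacy'
Operation: remove all spaces
Words: 'bzrh', 'wmse', 'upacy'
Join without spaces: bzrhwmseupacy


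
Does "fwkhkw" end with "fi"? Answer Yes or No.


Input string: 'fwkhkw'
Suffix to check: 'fi'
Last 2 characters of input: 'kw'
Match: False
Result: No


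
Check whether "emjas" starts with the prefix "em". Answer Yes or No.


Input string: 'emjas'
Prefix to check: 'em'
First 2 characters of input: 'em'
Match: True
Result: Yes


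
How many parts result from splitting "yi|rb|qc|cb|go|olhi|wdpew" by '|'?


Input string: 'yi|rb|qc|cb|go|olhi|wdpew'
Delimiter: '|'
Split result: 'yi', 'rb', 'qc', 'cb', 'go', 'olhi', 'wdpew'
Number of parts: 7


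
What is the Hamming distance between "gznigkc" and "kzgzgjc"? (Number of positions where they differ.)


String 1: 'gznigkc'
String 2: 'kzgzgjc'
Compare each position: pos 0: 'g'!='k', pos 1: 'z'=='z', pos 2: 'n'!='g', pos 3: 'i'!='z', pos 4: 'g'=='g', pos 5: 'k'!='j', pos 6: 'c'=='c'
Differing positions: 4
Hamming distance: 4


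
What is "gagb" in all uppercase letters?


Input string: 'gagb'
Operation: convert each letter to uppercase
Mapping: 'g'->'G', 'a'->'A', 'g'->'G', 'b'->'B'
Result: GAGB


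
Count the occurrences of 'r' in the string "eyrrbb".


Input string: 'eyrrbb'
Target character: 'r'
Scan each position: s[2]='r', s[3]='r'
Matches found at indices: 2, 3
Total: 2


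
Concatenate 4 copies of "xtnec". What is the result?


Input string: 'xtnec'
Operation: repeat 4 times
Concatenation: 'xtnec' + 'xtnec' + 'xtnec' + 'xtnec'
Result: xtnecxtnecxtnecxtnec


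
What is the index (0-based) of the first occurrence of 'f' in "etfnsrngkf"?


Input string: 'etfnsrngkf'
Target: 'f'
Scanning left to right: s[0]='e', s[1]='t', s[2]='f'
First match at index: 2


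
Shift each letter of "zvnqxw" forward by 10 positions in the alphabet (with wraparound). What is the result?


Input: 'zvnqxw', shift = 10
Operation: for each letter, (position + 10) mod 26
Mapping: 'z'(25+10=35, 35 mod 26=9)->'j', 'v'(21+10=31, 31 mod 26=5)->'f', 'n'(13+10=23)->'x', 'q'(16+10=26, 26 mod 26=0)->'a', 'x'(23+10=33, 33 mod 26=7)->'h', 'w'(22+10=32, 32 mod 26=6)->'g'
Result: jfxahg


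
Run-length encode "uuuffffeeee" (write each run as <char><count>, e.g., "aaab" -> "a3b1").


Input: 'uuuffffeeee'
Operation: identify consecutive runs
Runs: 'uuu' -> u3, 'ffff' -> f4, 'eeee' -> e4
Encoded: u3f4e4


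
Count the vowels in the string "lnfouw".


Input string: 'lnfouw'
Operation: count vowels (a, e, i, o, u)
Scan: s[0]='l', s[1]='n', s[2]='f', s[3]='o' (vowel), s[4]='u' (vowel), s[5]='w'
Vowels found: 2
Result: 2


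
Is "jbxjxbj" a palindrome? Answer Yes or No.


Input string: 'jbxjxbj'
Reversed: 'jbxjxbj'
Compare pairs: s[0]='j' vs s[6]='j' (match), s[1]='b' vs s[5]='b' (match), s[2]='x' vs s[4]='x' (match)
Palindrome: Yes


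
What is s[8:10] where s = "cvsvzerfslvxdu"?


Input string: 'cvsvzerfslvxdu'
Operation: slice [8:10]
Extract characters: s[8]='s', s[9]='l'
Result: sl


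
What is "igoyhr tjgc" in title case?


Input string: 'igoyhr tjgc'
Operation: capitalize first letter of each word
Word transformations: 'igoyhr'->'Igoyhr', 'tjgc'->'Tjgc'
Result: Igoyhr Tjgc


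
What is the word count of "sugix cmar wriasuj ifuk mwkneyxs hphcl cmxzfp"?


Input string: 'sugix cmar wriasuj ifuk mwkneyxs hphcl cmxzfp'
Operation: split by spaces
Words found: 'sugix', 'cmar', 'wriasuj', 'ifuk', 'mwkneyxs', 'hphcl', 'cmxzfp'
Word count: 7


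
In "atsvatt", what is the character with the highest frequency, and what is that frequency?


Input: 'atsvatt'
Operation: tally each character
Counts: 'a':2, 's':1, 't':3, 'v':1
Maximum: 't' appears 3 times


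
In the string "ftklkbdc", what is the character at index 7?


Input string: 'ftklkbdc'
Operation: get character at index 7
Index mapping: s[0]='f', s[1]='t', s[2]='k', s[3]='l', s[4]='k', s[5]='b', s[6]='d', s[7]='c'
Result: 'c'


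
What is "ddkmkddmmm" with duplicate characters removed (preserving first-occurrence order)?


Input: 'ddkmkddmmm'
Operation: keep first occurrence of each character
Scan: s[0]='d' new -> keep; s[1]='d' seen -> skip; s[2]='k' new -> keep; s[3]='m' new -> keep; s[4]='k' seen -> skip; s[5]='d' seen -> skip; s[6]='d' seen -> skip; s[7]='m' seen -> skip; s[8]='m' seen -> skip; s[9]='m' seen -> skip
Result: dkm
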